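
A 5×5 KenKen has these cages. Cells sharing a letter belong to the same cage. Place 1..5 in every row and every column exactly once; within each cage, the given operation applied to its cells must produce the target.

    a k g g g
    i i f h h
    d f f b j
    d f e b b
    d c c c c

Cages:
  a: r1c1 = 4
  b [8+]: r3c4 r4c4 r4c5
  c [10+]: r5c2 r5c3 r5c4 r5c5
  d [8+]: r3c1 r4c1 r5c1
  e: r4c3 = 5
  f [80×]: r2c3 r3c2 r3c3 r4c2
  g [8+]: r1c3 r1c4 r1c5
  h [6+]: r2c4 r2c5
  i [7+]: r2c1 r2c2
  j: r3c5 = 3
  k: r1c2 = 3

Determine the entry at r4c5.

Cage a is given, which forces r1c1 = 4.
Cage k is given; hence r1c2 = 3.
Cage j is a single given cell, which forces r3c5 = 3.
Cage e is given; hence r4c3 = 5.
Cage f has product 80, which forces r3c2 = 5.
Cage d needs sum 8; hence r5c1 = 5.
Column 1 already has 5, so r2c1 = 3.
Cage i's pair has sum 7, so r2c2 = 4.
Column 2 now contains 4, so r4c2 = 2.
Column 2 now contains 2, so r5c2 = 1.
Cage f has product 80, which forces r2c3 = 2.
Cage d has sum 8, which forces r3c1 = 2.
Cage f has product 80; hence r3c3 = 4.
Row 3 already has 4, so r3c4 = 1.
Row 4 now contains 2, so r4c1 = 1.
Cage b has sum 8, which forces r4c4 = 3.
Row 4 now contains 1, leaving r4c5 = 4.
4 is placed in column 3, leaving r5c3 = 3.
4 is placed in column 5, which forces r5c5 = 2.
2 is placed in column 3; hence r1c3 = 1.
The 3 cells of cage g must have sum 8, so r1c4 = 2.
The 3 cells of cage g must have sum 8, which forces r1c5 = 5.
1 is placed in column 4, so r2c4 = 5.
The two cells of cage h must have sum 6, leaving r2c5 = 1.
Row 5 now contains 2, so r5c4 = 4.
Completed grid: 4 3 1 2 5 / 3 4 2 5 1 / 2 5 4 1 3 / 1 2 5 3 4 / 5 1 3 4 2.

4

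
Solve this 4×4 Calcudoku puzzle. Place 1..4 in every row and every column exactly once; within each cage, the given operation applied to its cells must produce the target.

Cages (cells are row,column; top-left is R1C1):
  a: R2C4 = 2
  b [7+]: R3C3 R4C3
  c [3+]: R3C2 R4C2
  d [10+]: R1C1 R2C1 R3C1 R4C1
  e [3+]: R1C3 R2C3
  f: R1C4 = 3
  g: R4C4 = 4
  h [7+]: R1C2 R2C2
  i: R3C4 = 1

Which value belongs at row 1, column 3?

Cage f is given, which forces R1C4 = 3.
A is a freebie, so R2C4 = 2.
Cage i is a single given cell; hence R3C4 = 1.
Cage g is given; hence R4C4 = 4.
Row 1 now contains 3, so R1C2 = 4.
Cage e needs two cells with sum 3, leaving R1C3 = 2.
Cage h's pair has sum 7, leaving R2C2 = 3.
Row 2 already has 2, leaving R2C3 = 1.
1 is placed in row 3; hence R3C2 = 2.
The two cells of cage b must have sum 7, which forces R3C3 = 4.
The two cells of cage c must have sum 3; hence R4C2 = 1.
Row 4 now contains 4; hence R4C3 = 3.
Row 1 now contains 2; hence R1C1 = 1.
1 is placed in row 2, leaving R2C1 = 4.
4 is placed in row 3; hence R3C1 = 3.
Row 4 already has 3, leaving R4C1 = 2.
The full grid is 1 4 2 3 / 4 3 1 2 / 3 2 4 1 / 2 1 3 4.

2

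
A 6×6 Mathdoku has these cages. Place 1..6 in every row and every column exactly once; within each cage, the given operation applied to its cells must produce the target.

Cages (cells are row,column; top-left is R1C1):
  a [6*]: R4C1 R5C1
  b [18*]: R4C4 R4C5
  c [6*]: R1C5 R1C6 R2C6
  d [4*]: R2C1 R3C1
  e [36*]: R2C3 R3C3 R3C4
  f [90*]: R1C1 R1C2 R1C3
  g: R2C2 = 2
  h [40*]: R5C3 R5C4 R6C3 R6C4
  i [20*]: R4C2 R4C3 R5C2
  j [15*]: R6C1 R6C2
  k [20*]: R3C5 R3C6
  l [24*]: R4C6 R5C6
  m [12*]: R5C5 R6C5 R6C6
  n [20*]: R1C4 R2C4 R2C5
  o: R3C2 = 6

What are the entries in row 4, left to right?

Cage g is a single given cell, leaving R2C2 = 2.
Cage o is a single given cell, leaving R3C2 = 6.
Row 1 needs a 4, and only R1C4 is open for it.
Row 2 needs a 4, and only R2C1 is open for it.
Column 1 already has 4, leaving R3C1 = 1.
Row 2 needs a 6, and only R2C3 is open for it.
Cage f has product 90; hence R1C1 = 6.
The only place for 3 in row 2 is R2C6.
The only place for 2 in row 4 is R4C1.
Column 1 already has 2, leaving R5C1 = 3.
Column 1 now contains 3, so R6C1 = 5.
5 is placed in row 6; hence R6C2 = 3.
Column 2 now contains 3, which forces R1C2 = 5.
Cage f has product 90; hence R1C3 = 3.
3 is placed in column 3, leaving R3C3 = 2.
2 is placed in row 3; hence R3C4 = 3.
Column 4 already has 3, so R4C4 = 6.
Row 4 now contains 6, which forces R4C5 = 3.
Row 4 now contains 6, which forces R4C6 = 4.
4 is placed in column 6, leaving R5C6 = 6.
Cage k's pair has product 20, so R3C5 = 4.
4 is placed in column 6, so R3C6 = 5.
4 is placed in row 4, so R4C2 = 1.
Cage i has product 20, so R4C3 = 5.
Cage i needs product 20, which forces R5C2 = 4.
Row 5 now contains 4, so R5C3 = 1.
Row 5 now contains 1; hence R5C5 = 2.
Column 3 now contains 1; hence R6C3 = 4.
Cage m needs product 12, leaving R6C5 = 6.
2 is placed in column 5, leaving R1C5 = 1.
The 3 cells of cage c must have product 6, so R1C6 = 2.
Column 5 already has 1; hence R2C5 = 5.
Row 5 already has 2, leaving R5C4 = 5.
Cage h needs product 40, which forces R6C4 = 2.
Cage m needs product 12, so R6C6 = 1.
5 is placed in row 2, which forces R2C4 = 1.
Completed grid: 6 5 3 4 1 2 / 4 2 6 1 5 3 / 1 6 2 3 4 5 / 2 1 5 6 3 4 / 3 4 1 5 2 6 / 5 3 4 2 6 1.

2 1 5 6 3 4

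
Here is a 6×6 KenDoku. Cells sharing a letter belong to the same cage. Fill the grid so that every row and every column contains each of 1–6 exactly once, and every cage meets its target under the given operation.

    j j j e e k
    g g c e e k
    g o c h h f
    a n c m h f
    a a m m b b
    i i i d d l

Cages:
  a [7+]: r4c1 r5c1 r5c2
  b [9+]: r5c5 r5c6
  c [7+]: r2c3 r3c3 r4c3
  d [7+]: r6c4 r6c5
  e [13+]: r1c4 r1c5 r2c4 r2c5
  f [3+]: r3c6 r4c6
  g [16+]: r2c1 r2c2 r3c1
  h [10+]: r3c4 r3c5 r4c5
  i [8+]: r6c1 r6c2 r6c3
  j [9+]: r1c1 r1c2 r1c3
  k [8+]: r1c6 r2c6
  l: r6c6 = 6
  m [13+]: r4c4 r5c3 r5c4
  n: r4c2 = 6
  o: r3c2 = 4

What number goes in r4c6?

Cage o is given, which forces r3c2 = 4.
N is a freebie, which forces r4c2 = 6.
Cage l is a single given cell, leaving r6c6 = 6.
Cage g needs sum 16, so r2c1 = 6.
Column 2 already has 6, leaving r2c2 = 5.
Row 2 now contains 5, so r2c6 = 3.
The 3 cells of cage g must have sum 16, which forces r3c1 = 5.
Column 6 already has 3, leaving r1c6 = 5.
Column 6 already has 5, so r5c6 = 4.
4 is placed in row 5, so r5c5 = 5.
In row 4, 5 can only go at r4c4, so r4c4 = 5.
The only place for 5 in row 6 is r6c3.
The only place for 3 in column 3 is r1c3.
The 3 cells of cage j must have sum 9, which forces r1c1 = 4.
Cage j needs sum 9, leaving r1c2 = 2.
2 is placed in column 2, which forces r6c2 = 1.
Cage a has sum 7, so r4c1 = 3.
The 3 cells of cage a must have sum 7; hence r5c1 = 1.
Column 2 now contains 1, leaving r5c2 = 3.
Row 6 already has 1, so r6c1 = 2.
The only place for 1 in row 2 is r2c3.
1 is placed in column 3, which forces r3c3 = 2.
2 is placed in row 3; hence r3c6 = 1.
Cage c has sum 7, so r4c3 = 4.
Column 6 already has 1, which forces r4c6 = 2.
Column 3 already has 2, so r5c3 = 6.
6 is placed in row 5, so r5c4 = 2.
Column 4 now contains 2, which forces r2c4 = 4.
Cage e needs sum 13, so r2c5 = 2.
Row 4 already has 2, which forces r4c5 = 1.
Column 4 already has 4; hence r6c4 = 3.
Row 6 now contains 3; hence r6c5 = 4.
Cage e needs sum 13; hence r1c4 = 1.
Column 5 already has 1, leaving r1c5 = 6.
3 is placed in column 4, which forces r3c4 = 6.
Cage h has sum 10, which forces r3c5 = 3.
Completed grid: 4 2 3 1 6 5 / 6 5 1 4 2 3 / 5 4 2 6 3 1 / 3 6 4 5 1 2 / 1 3 6 2 5 4 / 2 1 5 3 4 6.

2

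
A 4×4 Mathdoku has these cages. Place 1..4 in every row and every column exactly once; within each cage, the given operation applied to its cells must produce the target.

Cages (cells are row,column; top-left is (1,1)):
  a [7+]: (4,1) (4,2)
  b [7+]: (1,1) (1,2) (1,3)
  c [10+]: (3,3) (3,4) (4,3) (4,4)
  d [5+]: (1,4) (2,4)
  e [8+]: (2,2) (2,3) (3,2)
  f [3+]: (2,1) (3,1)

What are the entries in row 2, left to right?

1 3 4 2

Row 1 needs a 3, and only (1,4) is open for it.
Cage d's pair has sum 5, so (2,4) = 2.
2 is placed in row 2; hence (2,1) = 1.
Cage f needs two cells with sum 3; hence (3,1) = 2.
Column 1 already has 2; hence (1,1) = 4.
Cage e has sum 8; hence (3,2) = 1.
Row 3 now contains 1, leaving (3,4) = 4.
Column 1 now contains 4; hence (4,1) = 3.
Row 4 already has 3, leaving (4,2) = 4.
4 is placed in column 4, which forces (4,4) = 1.
Column 2 now contains 1; hence (1,2) = 2.
Cage b needs sum 7, leaving (1,3) = 1.
Column 2 now contains 4, which forces (2,2) = 3.
Cage e needs sum 8, so (2,3) = 4.
4 is placed in row 3; hence (3,3) = 3.
Row 4 already has 1, so (4,3) = 2.
Filled in: 4 2 1 3 / 1 3 4 2 / 2 1 3 4 / 3 4 2 1.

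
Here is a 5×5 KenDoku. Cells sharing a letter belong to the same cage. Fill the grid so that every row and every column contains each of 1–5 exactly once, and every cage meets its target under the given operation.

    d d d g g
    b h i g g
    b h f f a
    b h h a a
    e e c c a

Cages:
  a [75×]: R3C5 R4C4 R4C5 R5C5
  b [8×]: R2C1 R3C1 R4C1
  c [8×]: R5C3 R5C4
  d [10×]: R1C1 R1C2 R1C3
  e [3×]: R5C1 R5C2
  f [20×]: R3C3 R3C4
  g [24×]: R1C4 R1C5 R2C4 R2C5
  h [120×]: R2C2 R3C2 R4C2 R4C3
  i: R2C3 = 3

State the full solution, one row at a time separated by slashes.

5 2 1 3 4 / 4 5 3 1 2 / 2 3 5 4 1 / 1 4 2 5 3 / 3 1 4 2 5

Cage i is given, so R2C3 = 3.
Cage a needs product 75, leaving R4C4 = 5.
Cage f's pair has product 20, so R3C3 = 5.
5 is placed in column 4, leaving R3C4 = 4.
4 is placed in column 4; hence R5C4 = 2.
Cage g has product 24, so R1C4 = 3.
Cage h has product 120, which forces R2C2 = 5.
2 is placed in column 4, which forces R2C4 = 1.
2 is placed in row 5, which forces R5C3 = 4.
Cage a has product 75, leaving R5C5 = 5.
The 3 cells of cage d must have product 10; hence R1C1 = 5.
Cage h has product 120; hence R3C2 = 3.
Row 3 already has 3, leaving R3C5 = 1.
The 4 cells of cage h must have product 120, so R4C2 = 4.
Column 3 now contains 4, which forces R4C3 = 2.
Column 5 now contains 1; hence R4C5 = 3.
Column 2 already has 3, leaving R5C2 = 1.
Column 2 now contains 1, so R1C2 = 2.
Column 3 now contains 2, leaving R1C3 = 1.
2 is placed in row 1, so R1C5 = 4.
Cage b needs product 8, leaving R2C1 = 4.
Column 5 now contains 4, which forces R2C5 = 2.
Row 3 now contains 1; hence R3C1 = 2.
Row 4 now contains 2, which forces R4C1 = 1.
1 is placed in row 5, which forces R5C1 = 3.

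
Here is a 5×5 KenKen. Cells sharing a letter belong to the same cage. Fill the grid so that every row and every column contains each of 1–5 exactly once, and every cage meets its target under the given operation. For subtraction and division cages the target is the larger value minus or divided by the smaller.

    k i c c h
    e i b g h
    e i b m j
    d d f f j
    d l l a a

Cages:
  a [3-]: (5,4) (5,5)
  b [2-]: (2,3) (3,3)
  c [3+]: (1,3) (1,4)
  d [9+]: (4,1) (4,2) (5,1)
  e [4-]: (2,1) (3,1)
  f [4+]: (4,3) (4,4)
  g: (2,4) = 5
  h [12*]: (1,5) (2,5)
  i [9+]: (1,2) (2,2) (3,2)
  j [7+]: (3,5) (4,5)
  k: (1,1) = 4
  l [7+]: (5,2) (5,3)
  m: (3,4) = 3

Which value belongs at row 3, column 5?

2

Cage k is a single given cell, which forces (1,1) = 4.
4 is placed in row 1, which forces (1,5) = 3.
G is a freebie, so (2,4) = 5.
3 is placed in column 5, so (2,5) = 4.
Cage m is a single given cell; hence (3,4) = 3.
Column 4 now contains 3, so (4,4) = 1.
Cage c needs two cells with sum 3, which forces (1,3) = 1.
Column 4 now contains 1; hence (1,4) = 2.
Row 2 already has 5, so (2,1) = 1.
Cage i needs sum 9, which forces (2,2) = 3.
Row 2 already has 3; hence (2,3) = 2.
Cage e's pair has difference 4; hence (3,1) = 5.
5 is placed in row 3, leaving (3,3) = 4.
5 is placed in row 3; hence (3,5) = 2.
1 is placed in row 4, which forces (4,3) = 3.
2 is placed in column 5; hence (4,5) = 5.
3 is placed in column 3; hence (5,3) = 5.
Column 4 already has 2, so (5,4) = 4.
5 is placed in column 5, leaving (5,5) = 1.
Row 1 now contains 2, leaving (1,2) = 5.
4 is placed in row 3, which forces (3,2) = 1.
Row 4 now contains 3, which forces (4,1) = 2.
Cage d needs sum 9; hence (4,2) = 4.
The 3 cells of cage d must have sum 9, which forces (5,1) = 3.
4 is placed in row 5; hence (5,2) = 2.
Completed grid: 4 5 1 2 3 / 1 3 2 5 4 / 5 1 4 3 2 / 2 4 3 1 5 / 3 2 5 4 1.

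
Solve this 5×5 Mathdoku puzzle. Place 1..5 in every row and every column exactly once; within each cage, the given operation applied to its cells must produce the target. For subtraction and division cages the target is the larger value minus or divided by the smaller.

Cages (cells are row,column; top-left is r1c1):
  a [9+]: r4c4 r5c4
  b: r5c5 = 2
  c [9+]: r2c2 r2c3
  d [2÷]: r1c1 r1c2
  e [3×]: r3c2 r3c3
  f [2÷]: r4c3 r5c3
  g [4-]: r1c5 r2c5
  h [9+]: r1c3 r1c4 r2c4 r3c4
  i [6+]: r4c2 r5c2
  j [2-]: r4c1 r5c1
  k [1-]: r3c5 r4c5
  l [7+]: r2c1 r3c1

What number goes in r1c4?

1

Cage b is a single given cell, leaving r5c5 = 2.
Cage f's pair has quotient 2, leaving r4c3 = 2.
In row 5, 3 can only go at r5c1, so r5c1 = 3.
Row 2 needs a 3, and only r2c4 is open for it.
Row 1 needs a 3, and only r1c3 is open for it.
Cage e needs two cells with product 3; hence r3c2 = 3.
Column 3 now contains 3, which forces r3c3 = 1.
1 is placed in row 3, leaving r3c4 = 2.
Column 3 already has 1, leaving r5c3 = 4.
Row 5 now contains 4, leaving r5c4 = 5.
2 is placed in column 4, so r1c4 = 1.
1 is placed in row 1, which forces r1c5 = 5.
Cage l's pair has sum 7, so r2c1 = 2.
The two cells of cage c must have sum 9; hence r2c2 = 4.
4 is placed in column 3, so r2c3 = 5.
Column 5 already has 5, which forces r2c5 = 1.
Row 3 now contains 2, so r3c1 = 5.
Column 5 already has 5, so r3c5 = 4.
Column 1 already has 5, which forces r4c1 = 1.
The two cells of cage i must have sum 6; hence r4c2 = 5.
Column 4 already has 5, which forces r4c4 = 4.
Column 5 already has 4, leaving r4c5 = 3.
Row 5 already has 5, so r5c2 = 1.
2 is placed in column 1, so r1c1 = 4.
4 is placed in column 2, so r1c2 = 2.
The full grid is 4 2 3 1 5 / 2 4 5 3 1 / 5 3 1 2 4 / 1 5 2 4 3 / 3 1 4 5 2.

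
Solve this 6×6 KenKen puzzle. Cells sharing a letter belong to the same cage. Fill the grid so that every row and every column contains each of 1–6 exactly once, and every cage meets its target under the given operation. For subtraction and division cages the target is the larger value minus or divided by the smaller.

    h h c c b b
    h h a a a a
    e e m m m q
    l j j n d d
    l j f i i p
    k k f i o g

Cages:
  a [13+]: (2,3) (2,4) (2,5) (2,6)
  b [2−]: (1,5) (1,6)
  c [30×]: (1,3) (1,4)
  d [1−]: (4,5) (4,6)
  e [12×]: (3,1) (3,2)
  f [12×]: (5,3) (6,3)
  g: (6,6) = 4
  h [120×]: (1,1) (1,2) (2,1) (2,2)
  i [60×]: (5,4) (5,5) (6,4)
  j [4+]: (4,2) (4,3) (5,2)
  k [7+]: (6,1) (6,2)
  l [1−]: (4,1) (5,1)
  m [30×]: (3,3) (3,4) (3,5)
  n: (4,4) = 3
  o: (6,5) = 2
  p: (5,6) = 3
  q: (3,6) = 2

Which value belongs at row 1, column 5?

3

Cage q is a single given cell; hence (3,6) = 2.
Cage j has sum 4, leaving (4,2) = 2.
Cage j needs sum 4, which forces (4,3) = 1.
Cage n is given, so (4,4) = 3.
The 3 cells of cage j must have sum 4, which forces (5,2) = 1.
Cage p is given, leaving (5,6) = 3.
Cage o is given; hence (6,5) = 2.
G is a freebie; hence (6,6) = 4.
Cage i needs product 60, so (5,4) = 2.
Cage k's pair has sum 7, leaving (6,1) = 1.
Cage k needs two cells with sum 7; hence (6,2) = 6.
6 is placed in row 6, which forces (6,3) = 3.
6 is placed in row 6; hence (6,4) = 5.
Cage c's pair has product 30, leaving (1,3) = 5.
5 is placed in column 4, so (1,4) = 6.
6 is placed in row 1, leaving (1,6) = 1.
Column 3 already has 5, so (3,3) = 6.
Column 4 now contains 6, leaving (3,4) = 1.
Row 3 already has 1, which forces (3,5) = 5.
Row 5 already has 2, so (5,3) = 4.
Cage i needs product 60; hence (5,5) = 6.
The two cells of cage b must have difference 2, leaving (1,5) = 3.
4 is placed in column 3; hence (2,3) = 2.
Column 4 already has 1, so (2,4) = 4.
Cage a has sum 13, which forces (2,5) = 1.
Cage a has sum 13, leaving (2,6) = 6.
6 is placed in column 5, leaving (4,5) = 4.
Cage d's pair has difference 1, which forces (4,6) = 5.
Row 5 already has 6, which forces (5,1) = 5.
The 4 cells of cage h must have product 120, which forces (1,1) = 2.
3 is placed in row 1; hence (1,2) = 4.
Column 1 now contains 5; hence (2,1) = 3.
The 4 cells of cage h must have product 120, leaving (2,2) = 5.
3 is placed in column 1, which forces (3,1) = 4.
Column 2 now contains 4; hence (3,2) = 3.
Row 4 already has 4, leaving (4,1) = 6.
The full grid is 2 4 5 6 3 1 / 3 5 2 4 1 6 / 4 3 6 1 5 2 / 6 2 1 3 4 5 / 5 1 4 2 6 3 / 1 6 3 5 2 4.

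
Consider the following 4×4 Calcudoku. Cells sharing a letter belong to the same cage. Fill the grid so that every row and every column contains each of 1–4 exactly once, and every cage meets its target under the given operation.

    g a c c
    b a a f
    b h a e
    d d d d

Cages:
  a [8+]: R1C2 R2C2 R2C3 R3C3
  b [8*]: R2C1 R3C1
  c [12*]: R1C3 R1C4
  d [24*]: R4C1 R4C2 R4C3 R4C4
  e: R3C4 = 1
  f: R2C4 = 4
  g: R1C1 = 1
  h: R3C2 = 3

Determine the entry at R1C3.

4

Cage g is given; hence R1C1 = 1.
F is a freebie, so R2C4 = 4.
H is a freebie, leaving R3C2 = 3.
Cage e is given, which forces R3C4 = 1.
Cage a needs sum 8, which forces R1C2 = 2.
The two cells of cage c must have product 12, leaving R1C3 = 4.
4 is placed in column 4, leaving R1C4 = 3.
Row 2 now contains 4, leaving R2C1 = 2.
Cage a has sum 8, which forces R2C2 = 1.
Cage a needs sum 8; hence R2C3 = 3.
Cage b needs two cells with product 8, which forces R3C1 = 4.
The 4 cells of cage a must have sum 8, leaving R3C3 = 2.
Column 1 now contains 4, which forces R4C1 = 3.
1 is placed in column 2; hence R4C2 = 4.
2 is placed in column 3, leaving R4C3 = 1.
3 is placed in column 4, so R4C4 = 2.
Filled in: 1 2 4 3 / 2 1 3 4 / 4 3 2 1 / 3 4 1 2.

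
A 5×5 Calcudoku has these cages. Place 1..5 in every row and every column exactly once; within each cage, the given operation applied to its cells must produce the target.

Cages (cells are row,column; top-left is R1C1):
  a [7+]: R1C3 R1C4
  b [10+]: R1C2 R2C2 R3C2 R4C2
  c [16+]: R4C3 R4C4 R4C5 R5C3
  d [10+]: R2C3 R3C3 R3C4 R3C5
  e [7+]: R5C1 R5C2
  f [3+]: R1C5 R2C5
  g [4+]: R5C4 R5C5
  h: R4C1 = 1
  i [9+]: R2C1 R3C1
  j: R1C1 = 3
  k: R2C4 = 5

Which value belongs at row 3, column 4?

J is a freebie, which forces R1C1 = 3.
Cage k is a single given cell, which forces R2C4 = 5.
Cage h is a single given cell, which forces R4C1 = 1.
Cage a's pair has sum 7, which forces R1C3 = 5.
Cage a needs two cells with sum 7; hence R1C4 = 2.
Row 1 already has 2, which forces R1C5 = 1.
5 is placed in row 2, leaving R2C1 = 4.
Column 5 now contains 1, leaving R2C5 = 2.
The two cells of cage i must have sum 9, so R3C1 = 5.
Column 1 already has 5; hence R5C1 = 2.
Column 3 now contains 5, leaving R5C3 = 4.
Column 5 now contains 1, which forces R5C5 = 3.
Row 1 already has 1, leaving R1C2 = 4.
Cage d needs sum 10, which forces R3C3 = 2.
Column 5 already has 3, leaving R3C5 = 4.
Cage c has sum 16; hence R4C3 = 3.
Cage c needs sum 16; hence R4C4 = 4.
Cage c has sum 16, leaving R4C5 = 5.
Row 5 now contains 3; hence R5C2 = 5.
Row 5 now contains 3, so R5C4 = 1.
Column 3 already has 3, so R2C3 = 1.
Column 4 already has 1, leaving R3C4 = 3.
Row 4 already has 3, so R4C2 = 2.
1 is placed in row 2, which forces R2C2 = 3.
Row 3 already has 3, which forces R3C2 = 1.
The full grid is 3 4 5 2 1 / 4 3 1 5 2 / 5 1 2 3 4 / 1 2 3 4 5 / 2 5 4 1 3.

3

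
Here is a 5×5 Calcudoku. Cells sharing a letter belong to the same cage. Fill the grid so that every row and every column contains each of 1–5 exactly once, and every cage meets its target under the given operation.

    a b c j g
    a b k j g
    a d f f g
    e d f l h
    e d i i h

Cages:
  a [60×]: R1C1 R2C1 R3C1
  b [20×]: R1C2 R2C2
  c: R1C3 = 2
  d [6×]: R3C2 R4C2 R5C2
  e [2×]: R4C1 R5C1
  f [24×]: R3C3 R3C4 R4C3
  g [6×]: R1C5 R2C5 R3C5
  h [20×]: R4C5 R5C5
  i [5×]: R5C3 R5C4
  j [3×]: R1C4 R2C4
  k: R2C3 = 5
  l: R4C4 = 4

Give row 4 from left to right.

Cage c is given, which forces R1C3 = 2.
K is a freebie, leaving R2C3 = 5.
Cage l is given, so R4C4 = 4.
Row 4 already has 4; hence R4C5 = 5.
5 is placed in column 3, so R5C3 = 1.
Row 5 now contains 1, which forces R5C4 = 5.
Column 5 already has 5, which forces R5C5 = 4.
Cage b needs two cells with product 20, which forces R1C2 = 5.
Row 2 now contains 5, so R2C2 = 4.
The 3 cells of cage f must have product 24, so R3C3 = 4.
Cage f has product 24; hence R3C4 = 2.
Cage e's pair has product 2; hence R4C1 = 1.
Row 4 already has 4, so R4C3 = 3.
Row 5 now contains 1, so R5C1 = 2.
2 is placed in row 5, leaving R5C2 = 3.
The 3 cells of cage a must have product 60, so R1C1 = 4.
Row 2 now contains 4, so R2C1 = 3.
Row 2 now contains 3, so R2C4 = 1.
Cage g needs product 6, leaving R2C5 = 2.
Cage a needs product 60, which forces R3C1 = 5.
Column 2 now contains 3, so R3C2 = 1.
Row 3 already has 1, so R3C5 = 3.
Row 4 already has 3, leaving R4C2 = 2.
Column 4 already has 1, so R1C4 = 3.
Column 5 now contains 3, so R1C5 = 1.
Filled in: 4 5 2 3 1 / 3 4 5 1 2 / 5 1 4 2 3 / 1 2 3 4 5 / 2 3 1 5 4.

1 2 3 4 5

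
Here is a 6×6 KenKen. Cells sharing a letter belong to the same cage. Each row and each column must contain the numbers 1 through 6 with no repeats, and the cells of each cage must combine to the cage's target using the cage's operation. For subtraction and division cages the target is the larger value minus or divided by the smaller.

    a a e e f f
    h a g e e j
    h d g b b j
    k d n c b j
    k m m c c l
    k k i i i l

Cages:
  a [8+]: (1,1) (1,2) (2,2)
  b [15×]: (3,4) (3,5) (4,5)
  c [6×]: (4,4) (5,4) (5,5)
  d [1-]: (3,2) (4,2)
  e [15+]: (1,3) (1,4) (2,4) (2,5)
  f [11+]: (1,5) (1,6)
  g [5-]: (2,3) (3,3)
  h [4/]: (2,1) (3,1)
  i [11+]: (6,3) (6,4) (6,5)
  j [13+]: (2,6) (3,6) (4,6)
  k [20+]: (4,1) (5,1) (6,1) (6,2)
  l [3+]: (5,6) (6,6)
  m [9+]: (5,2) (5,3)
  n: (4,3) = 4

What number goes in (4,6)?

6

Cage n is a single given cell, leaving (4,3) = 4.
In column 1, 2 can only go at (1,1), so (1,1) = 2.
The only place for 2 in column 3 is (6,3).
Cage l needs two cells with sum 3, so (5,6) = 2.
Row 6 now contains 2, leaving (6,6) = 1.
In row 3, 2 can only go at (3,2), so (3,2) = 2.
The only place for 4 in row 1 is (1,4).
In row 1, 3 can only go at (1,3), so (1,3) = 3.
Row 1 needs a 1, and only (1,2) is open for it.
1 is placed in column 2; hence (2,2) = 5.
1 is placed in column 2, leaving (4,2) = 3.
Row 4 now contains 3, leaving (4,6) = 6.
Column 2 now contains 3, so (5,2) = 4.
Column 2 now contains 5, leaving (6,2) = 6.
Cage f's pair has sum 11, which forces (1,5) = 6.
Column 6 already has 6, leaving (1,6) = 5.
Column 5 already has 6, which forces (2,5) = 2.
6 is placed in row 4, which forces (4,1) = 5.
Row 4 now contains 5; hence (4,5) = 1.
Cage k needs sum 20, which forces (5,1) = 6.
The two cells of cage m must have sum 9, which forces (5,3) = 5.
Column 5 now contains 1, which forces (5,5) = 3.
The 4 cells of cage k must have sum 20, leaving (6,1) = 3.
Cage i has sum 11; hence (6,4) = 5.
Cage i needs sum 11; hence (6,5) = 4.
2 is placed in row 2; hence (2,4) = 6.
The 3 cells of cage b must have product 15, leaving (3,4) = 3.
Column 5 now contains 3, leaving (3,5) = 5.
Row 3 now contains 3, leaving (3,6) = 4.
Row 4 now contains 1; hence (4,4) = 2.
Row 5 now contains 3, which forces (5,4) = 1.
Cage h needs two cells with quotient 4, leaving (2,1) = 4.
Row 2 already has 6, which forces (2,3) = 1.
4 is placed in column 6, so (2,6) = 3.
Row 3 already has 4, so (3,1) = 1.
Cage g's pair has difference 5, which forces (3,3) = 6.
Filled in: 2 1 3 4 6 5 / 4 5 1 6 2 3 / 1 2 6 3 5 4 / 5 3 4 2 1 6 / 6 4 5 1 3 2 / 3 6 2 5 4 1.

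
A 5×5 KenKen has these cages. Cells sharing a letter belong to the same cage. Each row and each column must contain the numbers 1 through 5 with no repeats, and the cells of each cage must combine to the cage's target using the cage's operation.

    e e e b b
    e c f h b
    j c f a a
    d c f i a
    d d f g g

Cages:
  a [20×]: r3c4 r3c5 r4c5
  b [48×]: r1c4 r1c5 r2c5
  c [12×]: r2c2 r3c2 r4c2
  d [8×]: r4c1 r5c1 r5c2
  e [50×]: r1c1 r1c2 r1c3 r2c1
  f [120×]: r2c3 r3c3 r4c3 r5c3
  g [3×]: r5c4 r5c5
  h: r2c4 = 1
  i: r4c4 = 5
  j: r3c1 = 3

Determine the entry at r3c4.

Cage b needs product 48, leaving r1c4 = 4.
The 3 cells of cage b must have product 48, leaving r1c5 = 3.
Cage e needs product 50, so r2c1 = 5.
H is a freebie, which forces r2c4 = 1.
The 3 cells of cage b must have product 48, which forces r2c5 = 4.
J is a freebie; hence r3c1 = 3.
I is a freebie, so r4c4 = 5.
Column 4 already has 1, leaving r5c4 = 3.
Column 5 now contains 3; hence r5c5 = 1.
Row 2 already has 4, which forces r2c2 = 3.
Row 2 now contains 3, which forces r2c3 = 2.
Column 4 now contains 5, so r3c4 = 2.
Column 5 already has 1, so r3c5 = 5.
The 3 cells of cage d must have product 8, which forces r4c1 = 1.
Row 4 already has 1, so r4c2 = 4.
Row 4 already has 4, so r4c3 = 3.
Column 5 already has 1, leaving r4c5 = 2.
Column 2 now contains 4, so r5c2 = 2.
Column 1 already has 1, which forces r1c1 = 2.
Column 2 now contains 4, which forces r3c2 = 1.
Row 3 already has 5, which forces r3c3 = 4.
Row 5 already has 2; hence r5c1 = 4.
The 4 cells of cage f must have product 120, leaving r5c3 = 5.
1 is placed in column 2, leaving r1c2 = 5.
5 is placed in column 3, so r1c3 = 1.
Filled in: 2 5 1 4 3 / 5 3 2 1 4 / 3 1 4 2 5 / 1 4 3 5 2 / 4 2 5 3 1.

2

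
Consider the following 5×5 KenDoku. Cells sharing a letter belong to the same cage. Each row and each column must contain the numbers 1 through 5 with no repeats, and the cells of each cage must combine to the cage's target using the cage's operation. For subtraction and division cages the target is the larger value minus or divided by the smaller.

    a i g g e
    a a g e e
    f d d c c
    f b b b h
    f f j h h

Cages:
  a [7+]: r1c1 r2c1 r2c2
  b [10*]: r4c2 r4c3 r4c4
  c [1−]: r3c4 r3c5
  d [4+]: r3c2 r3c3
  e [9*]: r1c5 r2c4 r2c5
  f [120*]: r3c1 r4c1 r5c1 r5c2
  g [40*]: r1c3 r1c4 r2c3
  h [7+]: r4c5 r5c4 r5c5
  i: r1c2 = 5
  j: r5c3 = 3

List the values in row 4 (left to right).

Cage i is a single given cell, leaving r1c2 = 5.
Cage e has product 9, leaving r1c5 = 3.
Cage e needs product 9, which forces r2c4 = 3.
Cage e has product 9; hence r2c5 = 1.
Cage j is a single given cell, which forces r5c3 = 3.
The 3 cells of cage a must have sum 7, leaving r1c1 = 1.
The 3 cells of cage g must have product 40; hence r2c3 = 5.
Cage d needs two cells with sum 4, which forces r3c2 = 3.
Column 3 already has 3, so r3c3 = 1.
Column 3 already has 1, which forces r4c3 = 2.
Row 4 already has 2; hence r4c5 = 4.
The 3 cells of cage h must have sum 7, so r5c4 = 1.
Column 5 now contains 4, which forces r5c5 = 2.
Column 3 already has 2; hence r1c3 = 4.
Cage g needs product 40; hence r1c4 = 2.
The 4 cells of cage f must have product 120; hence r3c1 = 2.
Cage c's pair has difference 1; hence r3c4 = 4.
2 is placed in column 5, leaving r3c5 = 5.
Cage f has product 120, leaving r4c1 = 3.
Row 4 already has 2, so r4c2 = 1.
1 is placed in column 4; hence r4c4 = 5.
Cage f needs product 120; hence r5c1 = 5.
Row 5 already has 2, so r5c2 = 4.
Column 1 now contains 2, which forces r2c1 = 4.
4 is placed in column 2, leaving r2c2 = 2.
The full grid is 1 5 4 2 3 / 4 2 5 3 1 / 2 3 1 4 5 / 3 1 2 5 4 / 5 4 3 1 2.

3 1 2 5 4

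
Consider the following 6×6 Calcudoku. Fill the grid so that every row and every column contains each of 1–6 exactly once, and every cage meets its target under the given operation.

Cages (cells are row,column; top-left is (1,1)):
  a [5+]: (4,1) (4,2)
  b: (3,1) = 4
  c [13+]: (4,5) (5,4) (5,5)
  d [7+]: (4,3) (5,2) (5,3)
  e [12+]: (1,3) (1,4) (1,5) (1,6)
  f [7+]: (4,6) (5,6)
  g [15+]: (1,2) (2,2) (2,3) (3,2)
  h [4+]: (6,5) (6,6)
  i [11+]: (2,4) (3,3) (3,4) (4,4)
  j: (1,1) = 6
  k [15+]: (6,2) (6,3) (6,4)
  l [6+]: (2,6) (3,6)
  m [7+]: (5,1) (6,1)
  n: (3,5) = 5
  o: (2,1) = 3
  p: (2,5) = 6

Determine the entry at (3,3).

1

Cage j is a single given cell; hence (1,1) = 6.
Cage o is given, leaving (2,1) = 3.
Cage p is a single given cell, which forces (2,5) = 6.
Cage b is given, which forces (3,1) = 4.
Cage n is given; hence (3,5) = 5.
The 3 cells of cage c must have sum 13, leaving (5,4) = 6.
Row 1 needs a 3, and only (1,2) is open for it.
Cage g has sum 15, so (3,2) = 6.
Cage a needs two cells with sum 5; hence (4,1) = 1.
Column 2 now contains 3; hence (4,2) = 4.
4 is placed in row 4, which forces (4,3) = 2.
4 is placed in row 4, leaving (4,5) = 3.
3 is placed in column 5, which forces (5,5) = 4.
4 is placed in column 2; hence (6,2) = 5.
Row 6 now contains 5, leaving (6,4) = 4.
3 is placed in column 5, leaving (6,5) = 1.
1 is placed in row 6, so (6,6) = 3.
Column 5 now contains 1, so (1,5) = 2.
Row 4 already has 3, which forces (4,4) = 5.
Row 4 now contains 5, which forces (4,6) = 6.
Cage m needs two cells with sum 7; hence (5,1) = 5.
Cage d has sum 7, leaving (5,2) = 2.
Cage d has sum 7, so (5,3) = 3.
Row 5 now contains 2, leaving (5,6) = 1.
Row 6 now contains 5; hence (6,1) = 2.
4 is placed in row 6, which forces (6,3) = 6.
5 is placed in column 4, so (1,4) = 1.
2 is placed in column 2, so (2,2) = 1.
Cage g needs sum 15; hence (2,3) = 5.
Cage i has sum 11, leaving (2,4) = 2.
Cage l needs two cells with sum 6, which forces (2,6) = 4.
Column 3 now contains 3, so (3,3) = 1.
Cage i has sum 11, leaving (3,4) = 3.
Column 6 already has 1, which forces (3,6) = 2.
Column 3 already has 5, which forces (1,3) = 4.
4 is placed in column 6, leaving (1,6) = 5.
Completed grid: 6 3 4 1 2 5 / 3 1 5 2 6 4 / 4 6 1 3 5 2 / 1 4 2 5 3 6 / 5 2 3 6 4 1 / 2 5 6 4 1 3.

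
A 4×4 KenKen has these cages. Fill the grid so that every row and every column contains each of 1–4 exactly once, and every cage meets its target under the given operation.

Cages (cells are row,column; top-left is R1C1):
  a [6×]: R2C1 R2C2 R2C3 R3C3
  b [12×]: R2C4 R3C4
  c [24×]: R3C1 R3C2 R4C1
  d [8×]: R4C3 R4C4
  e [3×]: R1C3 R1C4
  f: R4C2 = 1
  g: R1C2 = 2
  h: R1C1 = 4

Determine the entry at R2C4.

4

H is a freebie, which forces R1C1 = 4.
Cage g is given, so R1C2 = 2.
Cage a needs product 6, which forces R3C3 = 1.
F is a freebie, leaving R4C2 = 1.
Column 3 already has 1, leaving R1C3 = 3.
Cage e's pair has product 3, so R1C4 = 1.
Cage a has product 6; hence R2C1 = 1.
Column 2 now contains 1, so R2C2 = 3.
The 4 cells of cage a must have product 6, so R2C3 = 2.
Row 2 now contains 3, which forces R2C4 = 4.
Cage c has product 24, which forces R3C2 = 4.
4 is placed in column 4, leaving R3C4 = 3.
2 is placed in column 3, which forces R4C3 = 4.
4 is placed in column 4, leaving R4C4 = 2.
Row 3 already has 3, so R3C1 = 2.
Row 4 already has 2, which forces R4C1 = 3.
Filled in: 4 2 3 1 / 1 3 2 4 / 2 4 1 3 / 3 1 4 2.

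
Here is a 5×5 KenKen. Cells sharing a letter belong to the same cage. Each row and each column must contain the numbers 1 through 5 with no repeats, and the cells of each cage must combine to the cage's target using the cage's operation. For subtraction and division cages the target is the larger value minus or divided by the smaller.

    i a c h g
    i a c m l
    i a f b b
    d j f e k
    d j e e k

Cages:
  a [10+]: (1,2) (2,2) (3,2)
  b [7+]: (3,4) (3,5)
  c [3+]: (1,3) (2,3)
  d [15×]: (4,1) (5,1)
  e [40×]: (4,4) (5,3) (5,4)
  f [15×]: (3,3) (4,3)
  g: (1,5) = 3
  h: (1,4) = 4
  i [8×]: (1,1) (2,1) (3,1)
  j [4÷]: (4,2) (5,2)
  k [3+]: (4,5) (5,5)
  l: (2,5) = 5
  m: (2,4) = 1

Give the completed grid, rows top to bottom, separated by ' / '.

2 5 1 4 3 / 4 3 2 1 5 / 1 2 5 3 4 / 5 4 3 2 1 / 3 1 4 5 2

Cage h is a single given cell, so (1,4) = 4.
G is a freebie; hence (1,5) = 3.
Cage m is a single given cell, so (2,4) = 1.
Cage l is a single given cell, leaving (2,5) = 5.
The two cells of cage c must have sum 3; hence (1,3) = 1.
Row 2 already has 1, leaving (2,3) = 2.
The 3 cells of cage e must have product 40; hence (5,3) = 4.
1 is placed in row 1, so (1,1) = 2.
Row 1 already has 2, so (1,2) = 5.
Row 2 already has 2, which forces (2,1) = 4.
Row 2 now contains 4; hence (2,2) = 3.
The 3 cells of cage i must have product 8, so (3,1) = 1.
Row 3 now contains 1; hence (3,2) = 2.
Row 3 already has 2; hence (3,5) = 4.
Cage j's pair has quotient 4, so (4,2) = 4.
Row 5 now contains 4; hence (5,2) = 1.
Row 5 now contains 1, which forces (5,5) = 2.
The two cells of cage b must have sum 7, leaving (3,4) = 3.
Cage e has product 40, leaving (4,4) = 2.
Column 5 now contains 2; hence (4,5) = 1.
2 is placed in row 5, leaving (5,4) = 5.
Row 3 already has 3, which forces (3,3) = 5.
Cage d needs two cells with product 15; hence (4,1) = 5.
The two cells of cage f must have product 15, leaving (4,3) = 3.
Row 5 now contains 5, which forces (5,1) = 3.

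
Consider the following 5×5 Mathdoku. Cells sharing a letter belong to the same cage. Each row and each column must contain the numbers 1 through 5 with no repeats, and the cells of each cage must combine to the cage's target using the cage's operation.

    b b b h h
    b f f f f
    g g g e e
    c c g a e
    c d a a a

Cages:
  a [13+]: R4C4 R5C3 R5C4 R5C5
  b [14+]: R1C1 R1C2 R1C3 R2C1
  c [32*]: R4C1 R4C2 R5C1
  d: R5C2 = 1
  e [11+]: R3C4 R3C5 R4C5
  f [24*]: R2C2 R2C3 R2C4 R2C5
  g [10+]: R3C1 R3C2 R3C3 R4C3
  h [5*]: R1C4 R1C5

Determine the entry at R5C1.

4

Cage c has product 32, so R4C1 = 2.
The 3 cells of cage c must have product 32; hence R4C2 = 4.
The 3 cells of cage c must have product 32; hence R5C1 = 4.
Cage d is given, leaving R5C2 = 1.
The 4 cells of cage a must have sum 13; hence R4C4 = 3.
Row 4 now contains 3, which forces R4C5 = 5.
The two cells of cage h must have product 5; hence R1C4 = 5.
Column 5 now contains 5, so R1C5 = 1.
Row 4 now contains 3, leaving R4C3 = 1.
Column 4 now contains 5, so R5C4 = 2.
Row 5 now contains 2, which forces R5C5 = 3.
Row 1 now contains 1, so R1C1 = 3.
The 4 cells of cage b must have sum 14; hence R1C2 = 2.
Cage b needs sum 14, which forces R1C3 = 4.
The 4 cells of cage b must have sum 14; hence R2C1 = 5.
Column 2 already has 2, leaving R2C2 = 3.
Row 2 now contains 3, leaving R2C3 = 2.
Cage f needs product 24, so R2C4 = 1.
2 is placed in row 2; hence R2C5 = 4.
3 is placed in column 1, which forces R3C1 = 1.
Column 2 already has 3; hence R3C2 = 5.
Row 3 already has 5, which forces R3C3 = 3.
Column 4 now contains 2, leaving R3C4 = 4.
The 3 cells of cage e must have sum 11, so R3C5 = 2.
Row 5 now contains 3, leaving R5C3 = 5.
Filled in: 3 2 4 5 1 / 5 3 2 1 4 / 1 5 3 4 2 / 2 4 1 3 5 / 4 1 5 2 3.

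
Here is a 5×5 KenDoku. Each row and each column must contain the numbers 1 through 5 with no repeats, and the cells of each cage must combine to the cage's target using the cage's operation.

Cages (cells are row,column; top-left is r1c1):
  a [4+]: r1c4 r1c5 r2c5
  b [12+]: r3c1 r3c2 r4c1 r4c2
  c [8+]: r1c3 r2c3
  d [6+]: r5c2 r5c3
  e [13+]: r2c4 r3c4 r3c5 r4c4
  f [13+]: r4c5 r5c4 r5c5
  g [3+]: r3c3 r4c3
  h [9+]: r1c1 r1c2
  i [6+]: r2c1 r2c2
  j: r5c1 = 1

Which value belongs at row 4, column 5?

5

The 3 cells of cage a must have sum 4; hence r1c4 = 1.
The 3 cells of cage a must have sum 4, which forces r1c5 = 2.
The 3 cells of cage a must have sum 4; hence r2c5 = 1.
Cage j is given, which forces r5c1 = 1.
In row 1, 3 can only go at r1c3, so r1c3 = 3.
Column 3 already has 3, so r2c3 = 5.
Row 2 needs a 3, and only r2c4 is open for it.
Row 5 needs a 3, and only r5c5 is open for it.
The 4 cells of cage e must have sum 13, leaving r3c4 = 2.
Column 5 already has 3, leaving r3c5 = 4.
The 4 cells of cage e must have sum 13; hence r4c4 = 4.
The 3 cells of cage f must have sum 13, leaving r4c5 = 5.
Cage f needs sum 13, leaving r5c4 = 5.
The 4 cells of cage b must have sum 12; hence r3c1 = 5.
Cage b needs sum 12, so r3c2 = 3.
2 is placed in row 3, leaving r3c3 = 1.
The 4 cells of cage b must have sum 12, so r4c1 = 3.
Cage b has sum 12, which forces r4c2 = 1.
The two cells of cage g must have sum 3; hence r4c3 = 2.
2 is placed in column 3; hence r5c3 = 4.
Column 1 now contains 5, leaving r1c1 = 4.
Cage h needs two cells with sum 9, which forces r1c2 = 5.
Column 1 now contains 4, so r2c1 = 2.
2 is placed in row 2, which forces r2c2 = 4.
4 is placed in row 5, leaving r5c2 = 2.
The full grid is 4 5 3 1 2 / 2 4 5 3 1 / 5 3 1 2 4 / 3 1 2 4 5 / 1 2 4 5 3.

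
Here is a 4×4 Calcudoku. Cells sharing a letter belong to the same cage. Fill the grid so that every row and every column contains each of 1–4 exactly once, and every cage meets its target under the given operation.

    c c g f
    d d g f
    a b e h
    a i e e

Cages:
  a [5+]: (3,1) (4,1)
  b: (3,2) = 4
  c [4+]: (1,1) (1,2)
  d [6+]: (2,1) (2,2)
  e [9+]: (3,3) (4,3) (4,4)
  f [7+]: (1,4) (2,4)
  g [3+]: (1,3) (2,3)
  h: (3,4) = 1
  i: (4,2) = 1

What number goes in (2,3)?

Cage b is a single given cell, so (3,2) = 4.
Cage h is a single given cell, which forces (3,4) = 1.
I is a freebie; hence (4,2) = 1.
Cage c needs two cells with sum 4, which forces (1,1) = 1.
Column 2 already has 1, so (1,2) = 3.
1 is placed in row 1; hence (1,3) = 2.
3 is placed in row 1; hence (1,4) = 4.
Cage d needs two cells with sum 6; hence (2,1) = 4.
Column 2 already has 4, which forces (2,2) = 2.
Column 3 already has 2, leaving (2,3) = 1.
Column 4 already has 4; hence (2,4) = 3.
Column 3 already has 2, so (3,3) = 3.
Column 3 already has 3, which forces (4,3) = 4.
Column 4 now contains 3; hence (4,4) = 2.
Row 3 already has 3, leaving (3,1) = 2.
Row 4 already has 2, so (4,1) = 3.
Filled in: 1 3 2 4 / 4 2 1 3 / 2 4 3 1 / 3 1 4 2.

1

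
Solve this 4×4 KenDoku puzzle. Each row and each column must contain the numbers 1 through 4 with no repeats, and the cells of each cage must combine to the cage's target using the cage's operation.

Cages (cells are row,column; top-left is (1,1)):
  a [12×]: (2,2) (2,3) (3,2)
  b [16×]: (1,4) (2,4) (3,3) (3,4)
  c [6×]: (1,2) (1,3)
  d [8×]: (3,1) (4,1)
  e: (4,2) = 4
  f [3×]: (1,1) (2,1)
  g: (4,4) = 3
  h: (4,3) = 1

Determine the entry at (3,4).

The 4 cells of cage b must have product 16; hence (3,3) = 2.
E is a freebie, which forces (4,2) = 4.
H is a freebie, which forces (4,3) = 1.
Cage g is a single given cell, leaving (4,4) = 3.
Cage c needs two cells with product 6, so (1,2) = 2.
Column 3 now contains 2, leaving (1,3) = 3.
Cage a needs product 12, which forces (2,3) = 4.
Row 3 already has 2, which forces (3,1) = 4.
4 is placed in row 3, leaving (3,4) = 1.
4 is placed in row 4, which forces (4,1) = 2.
Row 1 now contains 3, so (1,1) = 1.
Column 4 already has 1, leaving (1,4) = 4.
Cage f needs two cells with product 3, which forces (2,1) = 3.
Cage a needs product 12, so (2,2) = 1.
Column 4 already has 1, so (2,4) = 2.
1 is placed in row 3; hence (3,2) = 3.
Filled in: 1 2 3 4 / 3 1 4 2 / 4 3 2 1 / 2 4 1 3.

1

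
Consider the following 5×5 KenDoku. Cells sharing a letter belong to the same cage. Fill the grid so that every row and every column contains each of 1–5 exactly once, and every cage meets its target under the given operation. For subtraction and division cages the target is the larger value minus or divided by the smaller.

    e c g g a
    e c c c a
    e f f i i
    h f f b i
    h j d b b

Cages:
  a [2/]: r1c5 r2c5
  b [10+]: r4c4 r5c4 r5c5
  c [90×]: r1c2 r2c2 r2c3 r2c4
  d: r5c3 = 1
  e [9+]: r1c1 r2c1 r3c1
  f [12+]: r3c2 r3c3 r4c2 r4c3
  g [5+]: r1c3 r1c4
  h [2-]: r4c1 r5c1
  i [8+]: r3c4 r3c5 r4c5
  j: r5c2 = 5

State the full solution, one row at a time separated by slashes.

Cage c has product 90, leaving r1c2 = 3.
Cage j is given; hence r5c2 = 5.
Cage d is a single given cell, which forces r5c3 = 1.
The two cells of cage g must have sum 5; hence r1c3 = 4.
Cage g's pair has sum 5, so r1c4 = 1.
1 is placed in row 1, which forces r1c5 = 2.
Column 2 now contains 5, which forces r2c2 = 2.
2 is placed in row 1, which forces r1c1 = 5.
The only place for 4 in row 2 is r2c5.
4 is placed in column 5, so r5c5 = 3.
Cage i needs sum 8, leaving r3c4 = 2.
2 is placed in column 4, which forces r5c4 = 4.
Row 3 already has 2, leaving r3c3 = 5.
Row 3 already has 5, so r3c5 = 1.
Cage h's pair has difference 2, which forces r4c1 = 4.
Row 4 now contains 4, which forces r4c2 = 1.
The 4 cells of cage f must have sum 12; hence r4c3 = 2.
Cage b has sum 10; hence r4c4 = 3.
Column 5 now contains 1, which forces r4c5 = 5.
Row 5 now contains 4; hence r5c1 = 2.
Cage e needs sum 9; hence r2c1 = 1.
5 is placed in column 3, which forces r2c3 = 3.
Column 4 already has 3, so r2c4 = 5.
Row 3 already has 1; hence r3c1 = 3.
Row 3 already has 1, so r3c2 = 4.

5 3 4 1 2 / 1 2 3 5 4 / 3 4 5 2 1 / 4 1 2 3 5 / 2 5 1 4 3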